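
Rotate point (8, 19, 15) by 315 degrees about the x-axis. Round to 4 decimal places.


x' = 8
y' = 19*cos(315) - 15*sin(315) = 24.0416
z' = 19*sin(315) + 15*cos(315) = -2.8284

(8, 24.0416, -2.8284)


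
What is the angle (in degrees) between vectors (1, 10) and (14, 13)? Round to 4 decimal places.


dot = 1*14 + 10*13 = 144
|u| = 10.0499, |v| = 19.105
cos(angle) = 0.75
angle = 41.4105 degrees

41.4105 degrees


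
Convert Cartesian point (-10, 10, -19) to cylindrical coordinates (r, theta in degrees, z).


r = sqrt((-10)^2 + 10^2) = 14.1421
theta = atan2(10, -10) = 135 deg
z = -19

r = 14.1421, theta = 135 deg, z = -19


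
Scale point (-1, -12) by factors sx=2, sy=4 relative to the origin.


Scaling: (x*sx, y*sy) = (-1*2, -12*4) = (-2, -48)

(-2, -48)


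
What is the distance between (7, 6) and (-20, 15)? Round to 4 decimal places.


d = sqrt((-20-7)^2 + (15-6)^2) = 28.4605

28.4605


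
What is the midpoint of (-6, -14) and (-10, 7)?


Midpoint = ((-6+-10)/2, (-14+7)/2) = (-8, -3.5)

(-8, -3.5)


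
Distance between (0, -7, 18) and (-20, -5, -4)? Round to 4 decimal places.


d = sqrt((-20-0)^2 + (-5--7)^2 + (-4-18)^2) = 29.7993

29.7993


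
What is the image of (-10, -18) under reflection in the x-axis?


Reflection across x-axis: (x, y) -> (x, -y)
(-10, -18) -> (-10, 18)

(-10, 18)


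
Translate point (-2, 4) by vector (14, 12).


Translation: (x+dx, y+dy) = (-2+14, 4+12) = (12, 16)

(12, 16)


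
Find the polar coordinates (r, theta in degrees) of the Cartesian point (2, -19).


r = sqrt(2^2 + (-19)^2) = 19.105
theta = atan2(-19, 2) = 276.009 degrees

r = 19.105, theta = 276.009 degrees


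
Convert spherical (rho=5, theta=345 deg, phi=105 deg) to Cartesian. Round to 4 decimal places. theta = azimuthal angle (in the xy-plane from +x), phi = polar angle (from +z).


x = 5 * sin(105) * cos(345) = 4.6651
y = 5 * sin(105) * sin(345) = -1.25
z = 5 * cos(105) = -1.2941

(4.6651, -1.25, -1.2941)


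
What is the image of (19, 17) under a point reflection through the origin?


Reflection through origin: (x, y) -> (-x, -y)
(19, 17) -> (-19, -17)

(-19, -17)


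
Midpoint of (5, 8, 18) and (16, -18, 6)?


Midpoint = ((5+16)/2, (8+-18)/2, (18+6)/2) = (10.5, -5, 12)

(10.5, -5, 12)


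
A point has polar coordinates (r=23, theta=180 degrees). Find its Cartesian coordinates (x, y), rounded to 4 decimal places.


x = 23 * cos(180) = -23
y = 23 * sin(180) = 0

(-23, 0)


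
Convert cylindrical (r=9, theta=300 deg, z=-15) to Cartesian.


x = 9 * cos(300) = 4.5
y = 9 * sin(300) = -7.7942
z = -15

(4.5, -7.7942, -15)


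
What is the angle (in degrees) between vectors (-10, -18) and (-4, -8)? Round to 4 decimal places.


dot = -10*-4 + -18*-8 = 184
|u| = 20.5913, |v| = 8.9443
cos(angle) = 0.9991
angle = 2.4896 degrees

2.4896 degrees


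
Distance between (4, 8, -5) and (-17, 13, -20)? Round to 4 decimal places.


d = sqrt((-17-4)^2 + (13-8)^2 + (-20--5)^2) = 26.2869

26.2869


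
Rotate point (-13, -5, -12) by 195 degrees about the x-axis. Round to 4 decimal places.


x' = -13
y' = -5*cos(195) - -12*sin(195) = 1.7238
z' = -5*sin(195) + -12*cos(195) = 12.8852

(-13, 1.7238, 12.8852)


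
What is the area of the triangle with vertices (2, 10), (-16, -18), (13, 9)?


Area = |x1(y2-y3) + x2(y3-y1) + x3(y1-y2)| / 2
= |2*(-18-9) + -16*(9-10) + 13*(10--18)| / 2
= 163

163


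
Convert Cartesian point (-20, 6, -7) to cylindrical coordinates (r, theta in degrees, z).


r = sqrt((-20)^2 + 6^2) = 20.8806
theta = atan2(6, -20) = 163.3008 deg
z = -7

r = 20.8806, theta = 163.3008 deg, z = -7


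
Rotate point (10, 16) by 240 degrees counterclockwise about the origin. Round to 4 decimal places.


x' = 10*cos(240) - 16*sin(240) = 8.8564
y' = 10*sin(240) + 16*cos(240) = -16.6603

(8.8564, -16.6603)


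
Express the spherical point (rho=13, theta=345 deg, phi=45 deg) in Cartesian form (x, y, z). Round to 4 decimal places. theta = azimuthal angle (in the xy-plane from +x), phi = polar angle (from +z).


x = 13 * sin(45) * cos(345) = 8.8792
y = 13 * sin(45) * sin(345) = -2.3792
z = 13 * cos(45) = 9.1924

(8.8792, -2.3792, 9.1924)


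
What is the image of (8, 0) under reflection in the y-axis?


Reflection across y-axis: (x, y) -> (-x, y)
(8, 0) -> (-8, 0)

(-8, 0)


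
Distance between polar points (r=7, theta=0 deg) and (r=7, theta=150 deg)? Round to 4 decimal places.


d = sqrt(r1^2 + r2^2 - 2*r1*r2*cos(t2-t1))
d = sqrt(7^2 + 7^2 - 2*7*7*cos(150-0)) = 13.523

13.523


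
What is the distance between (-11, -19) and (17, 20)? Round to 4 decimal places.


d = sqrt((17--11)^2 + (20--19)^2) = 48.0104

48.0104


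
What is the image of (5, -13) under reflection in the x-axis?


Reflection across x-axis: (x, y) -> (x, -y)
(5, -13) -> (5, 13)

(5, 13)


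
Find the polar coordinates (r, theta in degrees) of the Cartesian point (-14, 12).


r = sqrt((-14)^2 + 12^2) = 18.4391
theta = atan2(12, -14) = 139.3987 degrees

r = 18.4391, theta = 139.3987 degrees


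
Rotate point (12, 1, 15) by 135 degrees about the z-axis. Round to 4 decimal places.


x' = 12*cos(135) - 1*sin(135) = -9.1924
y' = 12*sin(135) + 1*cos(135) = 7.7782
z' = 15

(-9.1924, 7.7782, 15)


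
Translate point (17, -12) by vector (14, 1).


Translation: (x+dx, y+dy) = (17+14, -12+1) = (31, -11)

(31, -11)


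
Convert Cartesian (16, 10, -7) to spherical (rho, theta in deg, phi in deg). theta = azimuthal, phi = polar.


rho = sqrt(16^2 + 10^2 + (-7)^2) = 20.1246
theta = atan2(10, 16) = 32.0054 deg
phi = acos(-7/20.1246) = 110.3548 deg

rho = 20.1246, theta = 32.0054 deg, phi = 110.3548 deg


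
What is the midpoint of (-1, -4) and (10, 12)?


Midpoint = ((-1+10)/2, (-4+12)/2) = (4.5, 4)

(4.5, 4)


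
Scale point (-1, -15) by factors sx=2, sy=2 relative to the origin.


Scaling: (x*sx, y*sy) = (-1*2, -15*2) = (-2, -30)

(-2, -30)


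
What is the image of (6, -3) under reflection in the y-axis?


Reflection across y-axis: (x, y) -> (-x, y)
(6, -3) -> (-6, -3)

(-6, -3)


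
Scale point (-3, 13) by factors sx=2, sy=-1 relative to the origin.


Scaling: (x*sx, y*sy) = (-3*2, 13*-1) = (-6, -13)

(-6, -13)


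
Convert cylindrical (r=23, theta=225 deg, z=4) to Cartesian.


x = 23 * cos(225) = -16.2635
y = 23 * sin(225) = -16.2635
z = 4

(-16.2635, -16.2635, 4)


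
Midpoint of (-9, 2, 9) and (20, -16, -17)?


Midpoint = ((-9+20)/2, (2+-16)/2, (9+-17)/2) = (5.5, -7, -4)

(5.5, -7, -4)


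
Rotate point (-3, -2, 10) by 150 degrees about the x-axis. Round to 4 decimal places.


x' = -3
y' = -2*cos(150) - 10*sin(150) = -3.2679
z' = -2*sin(150) + 10*cos(150) = -9.6603

(-3, -3.2679, -9.6603)


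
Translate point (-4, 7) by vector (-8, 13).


Translation: (x+dx, y+dy) = (-4+-8, 7+13) = (-12, 20)

(-12, 20)


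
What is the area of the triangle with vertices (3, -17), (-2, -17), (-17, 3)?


Area = |x1(y2-y3) + x2(y3-y1) + x3(y1-y2)| / 2
= |3*(-17-3) + -2*(3--17) + -17*(-17--17)| / 2
= 50

50


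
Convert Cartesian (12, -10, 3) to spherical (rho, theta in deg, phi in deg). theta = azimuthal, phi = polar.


rho = sqrt(12^2 + (-10)^2 + 3^2) = 15.906
theta = atan2(-10, 12) = 320.1944 deg
phi = acos(3/15.906) = 79.1284 deg

rho = 15.906, theta = 320.1944 deg, phi = 79.1284 deg


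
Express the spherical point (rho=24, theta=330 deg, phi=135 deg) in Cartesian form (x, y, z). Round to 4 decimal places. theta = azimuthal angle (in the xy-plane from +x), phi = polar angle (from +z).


x = 24 * sin(135) * cos(330) = 14.6969
y = 24 * sin(135) * sin(330) = -8.4853
z = 24 * cos(135) = -16.9706

(14.6969, -8.4853, -16.9706)


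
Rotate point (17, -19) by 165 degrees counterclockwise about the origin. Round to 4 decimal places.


x' = 17*cos(165) - -19*sin(165) = -11.5032
y' = 17*sin(165) + -19*cos(165) = 22.7525

(-11.5032, 22.7525)


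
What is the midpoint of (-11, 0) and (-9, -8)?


Midpoint = ((-11+-9)/2, (0+-8)/2) = (-10, -4)

(-10, -4)


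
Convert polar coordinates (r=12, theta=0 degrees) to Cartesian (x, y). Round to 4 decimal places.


x = 12 * cos(0) = 12
y = 12 * sin(0) = 0

(12, 0)


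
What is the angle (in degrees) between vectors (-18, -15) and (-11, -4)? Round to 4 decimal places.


dot = -18*-11 + -15*-4 = 258
|u| = 23.4307, |v| = 11.7047
cos(angle) = 0.9407
angle = 19.8225 degrees

19.8225 degrees


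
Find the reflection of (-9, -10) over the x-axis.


Reflection across x-axis: (x, y) -> (x, -y)
(-9, -10) -> (-9, 10)

(-9, 10)


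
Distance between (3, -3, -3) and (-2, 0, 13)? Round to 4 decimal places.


d = sqrt((-2-3)^2 + (0--3)^2 + (13--3)^2) = 17.0294

17.0294


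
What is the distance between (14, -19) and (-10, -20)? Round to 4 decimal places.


d = sqrt((-10-14)^2 + (-20--19)^2) = 24.0208

24.0208


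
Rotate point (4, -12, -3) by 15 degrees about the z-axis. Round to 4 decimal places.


x' = 4*cos(15) - -12*sin(15) = 6.9695
y' = 4*sin(15) + -12*cos(15) = -10.5558
z' = -3

(6.9695, -10.5558, -3)


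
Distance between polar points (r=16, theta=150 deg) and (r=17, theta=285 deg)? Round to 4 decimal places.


d = sqrt(r1^2 + r2^2 - 2*r1*r2*cos(t2-t1))
d = sqrt(16^2 + 17^2 - 2*16*17*cos(285-150)) = 30.4904

30.4904


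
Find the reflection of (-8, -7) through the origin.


Reflection through origin: (x, y) -> (-x, -y)
(-8, -7) -> (8, 7)

(8, 7)


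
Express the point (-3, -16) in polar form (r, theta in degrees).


r = sqrt((-3)^2 + (-16)^2) = 16.2788
theta = atan2(-16, -3) = 259.3803 degrees

r = 16.2788, theta = 259.3803 degrees


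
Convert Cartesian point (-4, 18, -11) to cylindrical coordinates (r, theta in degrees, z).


r = sqrt((-4)^2 + 18^2) = 18.4391
theta = atan2(18, -4) = 102.5288 deg
z = -11

r = 18.4391, theta = 102.5288 deg, z = -11


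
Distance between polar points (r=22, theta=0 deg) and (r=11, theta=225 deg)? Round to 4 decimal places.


d = sqrt(r1^2 + r2^2 - 2*r1*r2*cos(t2-t1))
d = sqrt(22^2 + 11^2 - 2*22*11*cos(225-0)) = 30.7773

30.7773


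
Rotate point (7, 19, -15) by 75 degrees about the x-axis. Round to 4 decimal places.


x' = 7
y' = 19*cos(75) - -15*sin(75) = 19.4064
z' = 19*sin(75) + -15*cos(75) = 14.4703

(7, 19.4064, 14.4703)


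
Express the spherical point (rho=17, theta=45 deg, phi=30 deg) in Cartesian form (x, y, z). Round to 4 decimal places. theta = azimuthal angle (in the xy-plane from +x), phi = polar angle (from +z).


x = 17 * sin(30) * cos(45) = 6.0104
y = 17 * sin(30) * sin(45) = 6.0104
z = 17 * cos(30) = 14.7224

(6.0104, 6.0104, 14.7224)


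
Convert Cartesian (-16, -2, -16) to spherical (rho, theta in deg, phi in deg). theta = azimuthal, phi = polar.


rho = sqrt((-16)^2 + (-2)^2 + (-16)^2) = 22.7156
theta = atan2(-2, -16) = 187.125 deg
phi = acos(-16/22.7156) = 134.7779 deg

rho = 22.7156, theta = 187.125 deg, phi = 134.7779 deg


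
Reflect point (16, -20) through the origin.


Reflection through origin: (x, y) -> (-x, -y)
(16, -20) -> (-16, 20)

(-16, 20)


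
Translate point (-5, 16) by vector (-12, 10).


Translation: (x+dx, y+dy) = (-5+-12, 16+10) = (-17, 26)

(-17, 26)


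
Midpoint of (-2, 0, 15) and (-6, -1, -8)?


Midpoint = ((-2+-6)/2, (0+-1)/2, (15+-8)/2) = (-4, -0.5, 3.5)

(-4, -0.5, 3.5)


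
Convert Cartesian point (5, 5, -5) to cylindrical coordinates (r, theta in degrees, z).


r = sqrt(5^2 + 5^2) = 7.0711
theta = atan2(5, 5) = 45 deg
z = -5

r = 7.0711, theta = 45 deg, z = -5


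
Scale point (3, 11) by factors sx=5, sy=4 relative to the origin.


Scaling: (x*sx, y*sy) = (3*5, 11*4) = (15, 44)

(15, 44)


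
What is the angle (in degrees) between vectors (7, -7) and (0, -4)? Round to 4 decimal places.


dot = 7*0 + -7*-4 = 28
|u| = 9.8995, |v| = 4
cos(angle) = 0.7071
angle = 45 degrees

45 degrees


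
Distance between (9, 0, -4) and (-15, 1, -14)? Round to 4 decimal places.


d = sqrt((-15-9)^2 + (1-0)^2 + (-14--4)^2) = 26.0192

26.0192


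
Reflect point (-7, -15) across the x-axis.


Reflection across x-axis: (x, y) -> (x, -y)
(-7, -15) -> (-7, 15)

(-7, 15)


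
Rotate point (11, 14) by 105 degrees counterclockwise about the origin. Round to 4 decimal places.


x' = 11*cos(105) - 14*sin(105) = -16.37
y' = 11*sin(105) + 14*cos(105) = 7.0017

(-16.37, 7.0017)


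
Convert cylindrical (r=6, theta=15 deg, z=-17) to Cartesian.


x = 6 * cos(15) = 5.7956
y = 6 * sin(15) = 1.5529
z = -17

(5.7956, 1.5529, -17)


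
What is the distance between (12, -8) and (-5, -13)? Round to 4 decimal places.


d = sqrt((-5-12)^2 + (-13--8)^2) = 17.72

17.72


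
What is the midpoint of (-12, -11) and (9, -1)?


Midpoint = ((-12+9)/2, (-11+-1)/2) = (-1.5, -6)

(-1.5, -6)


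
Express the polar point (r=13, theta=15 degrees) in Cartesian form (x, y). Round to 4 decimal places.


x = 13 * cos(15) = 12.557
y = 13 * sin(15) = 3.3646

(12.557, 3.3646)


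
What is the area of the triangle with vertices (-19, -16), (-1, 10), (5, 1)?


Area = |x1(y2-y3) + x2(y3-y1) + x3(y1-y2)| / 2
= |-19*(10-1) + -1*(1--16) + 5*(-16-10)| / 2
= 159

159


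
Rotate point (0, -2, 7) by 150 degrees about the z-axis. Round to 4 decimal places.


x' = 0*cos(150) - -2*sin(150) = 1
y' = 0*sin(150) + -2*cos(150) = 1.7321
z' = 7

(1, 1.7321, 7)


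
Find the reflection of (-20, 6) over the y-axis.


Reflection across y-axis: (x, y) -> (-x, y)
(-20, 6) -> (20, 6)

(20, 6)


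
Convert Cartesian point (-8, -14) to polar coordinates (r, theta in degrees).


r = sqrt((-8)^2 + (-14)^2) = 16.1245
theta = atan2(-14, -8) = 240.2551 degrees

r = 16.1245, theta = 240.2551 degrees


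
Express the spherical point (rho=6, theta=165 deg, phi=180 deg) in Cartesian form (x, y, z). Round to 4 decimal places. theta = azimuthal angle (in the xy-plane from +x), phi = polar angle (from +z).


x = 6 * sin(180) * cos(165) = 0
y = 6 * sin(180) * sin(165) = 0
z = 6 * cos(180) = -6

(0, 0, -6)


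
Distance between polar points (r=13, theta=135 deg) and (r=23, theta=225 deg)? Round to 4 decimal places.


d = sqrt(r1^2 + r2^2 - 2*r1*r2*cos(t2-t1))
d = sqrt(13^2 + 23^2 - 2*13*23*cos(225-135)) = 26.4197

26.4197


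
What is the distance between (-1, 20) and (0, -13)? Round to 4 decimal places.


d = sqrt((0--1)^2 + (-13-20)^2) = 33.0151

33.0151


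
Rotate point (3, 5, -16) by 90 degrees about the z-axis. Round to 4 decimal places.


x' = 3*cos(90) - 5*sin(90) = -5
y' = 3*sin(90) + 5*cos(90) = 3
z' = -16

(-5, 3, -16)


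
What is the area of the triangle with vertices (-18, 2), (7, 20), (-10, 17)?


Area = |x1(y2-y3) + x2(y3-y1) + x3(y1-y2)| / 2
= |-18*(20-17) + 7*(17-2) + -10*(2-20)| / 2
= 115.5

115.5


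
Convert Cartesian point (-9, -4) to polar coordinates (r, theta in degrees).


r = sqrt((-9)^2 + (-4)^2) = 9.8489
theta = atan2(-4, -9) = 203.9625 degrees

r = 9.8489, theta = 203.9625 degrees


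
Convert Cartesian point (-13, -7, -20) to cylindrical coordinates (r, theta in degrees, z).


r = sqrt((-13)^2 + (-7)^2) = 14.7648
theta = atan2(-7, -13) = 208.3008 deg
z = -20

r = 14.7648, theta = 208.3008 deg, z = -20


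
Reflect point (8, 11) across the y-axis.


Reflection across y-axis: (x, y) -> (-x, y)
(8, 11) -> (-8, 11)

(-8, 11)


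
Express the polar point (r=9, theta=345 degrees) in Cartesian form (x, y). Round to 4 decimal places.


x = 9 * cos(345) = 8.6933
y = 9 * sin(345) = -2.3294

(8.6933, -2.3294)


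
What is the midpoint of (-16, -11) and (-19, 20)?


Midpoint = ((-16+-19)/2, (-11+20)/2) = (-17.5, 4.5)

(-17.5, 4.5)


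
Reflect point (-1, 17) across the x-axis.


Reflection across x-axis: (x, y) -> (x, -y)
(-1, 17) -> (-1, -17)

(-1, -17)


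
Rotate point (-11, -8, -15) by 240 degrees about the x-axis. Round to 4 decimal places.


x' = -11
y' = -8*cos(240) - -15*sin(240) = -8.9904
z' = -8*sin(240) + -15*cos(240) = 14.4282

(-11, -8.9904, 14.4282)


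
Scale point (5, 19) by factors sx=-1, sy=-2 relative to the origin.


Scaling: (x*sx, y*sy) = (5*-1, 19*-2) = (-5, -38)

(-5, -38)


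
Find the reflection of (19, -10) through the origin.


Reflection through origin: (x, y) -> (-x, -y)
(19, -10) -> (-19, 10)

(-19, 10)


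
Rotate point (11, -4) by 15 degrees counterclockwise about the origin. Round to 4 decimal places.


x' = 11*cos(15) - -4*sin(15) = 11.6605
y' = 11*sin(15) + -4*cos(15) = -1.0167

(11.6605, -1.0167)


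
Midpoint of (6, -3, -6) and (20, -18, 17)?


Midpoint = ((6+20)/2, (-3+-18)/2, (-6+17)/2) = (13, -10.5, 5.5)

(13, -10.5, 5.5)


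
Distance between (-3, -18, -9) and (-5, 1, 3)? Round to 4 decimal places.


d = sqrt((-5--3)^2 + (1--18)^2 + (3--9)^2) = 22.561

22.561


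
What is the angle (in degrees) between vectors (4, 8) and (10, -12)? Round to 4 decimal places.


dot = 4*10 + 8*-12 = -56
|u| = 8.9443, |v| = 15.6205
cos(angle) = -0.4008
angle = 113.6294 degrees

113.6294 degrees


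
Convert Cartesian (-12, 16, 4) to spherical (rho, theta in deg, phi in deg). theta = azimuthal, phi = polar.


rho = sqrt((-12)^2 + 16^2 + 4^2) = 20.3961
theta = atan2(16, -12) = 126.8699 deg
phi = acos(4/20.3961) = 78.6901 deg

rho = 20.3961, theta = 126.8699 deg, phi = 78.6901 deg


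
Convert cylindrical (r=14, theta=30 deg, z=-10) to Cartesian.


x = 14 * cos(30) = 12.1244
y = 14 * sin(30) = 7
z = -10

(12.1244, 7, -10)


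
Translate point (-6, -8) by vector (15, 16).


Translation: (x+dx, y+dy) = (-6+15, -8+16) = (9, 8)

(9, 8)


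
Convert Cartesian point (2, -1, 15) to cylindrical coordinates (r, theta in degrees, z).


r = sqrt(2^2 + (-1)^2) = 2.2361
theta = atan2(-1, 2) = 333.4349 deg
z = 15

r = 2.2361, theta = 333.4349 deg, z = 15


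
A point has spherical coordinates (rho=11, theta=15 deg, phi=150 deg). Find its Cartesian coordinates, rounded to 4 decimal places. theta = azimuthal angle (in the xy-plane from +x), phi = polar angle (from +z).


x = 11 * sin(150) * cos(15) = 5.3126
y = 11 * sin(150) * sin(15) = 1.4235
z = 11 * cos(150) = -9.5263

(5.3126, 1.4235, -9.5263)


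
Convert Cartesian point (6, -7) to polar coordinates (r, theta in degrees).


r = sqrt(6^2 + (-7)^2) = 9.2195
theta = atan2(-7, 6) = 310.6013 degrees

r = 9.2195, theta = 310.6013 degrees


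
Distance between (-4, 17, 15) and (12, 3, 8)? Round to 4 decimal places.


d = sqrt((12--4)^2 + (3-17)^2 + (8-15)^2) = 22.383

22.383


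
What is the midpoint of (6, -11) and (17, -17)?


Midpoint = ((6+17)/2, (-11+-17)/2) = (11.5, -14)

(11.5, -14)


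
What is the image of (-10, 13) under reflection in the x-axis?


Reflection across x-axis: (x, y) -> (x, -y)
(-10, 13) -> (-10, -13)

(-10, -13)


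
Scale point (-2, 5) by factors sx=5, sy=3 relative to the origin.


Scaling: (x*sx, y*sy) = (-2*5, 5*3) = (-10, 15)

(-10, 15)


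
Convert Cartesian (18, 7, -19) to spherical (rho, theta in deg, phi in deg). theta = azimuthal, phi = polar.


rho = sqrt(18^2 + 7^2 + (-19)^2) = 27.0924
theta = atan2(7, 18) = 21.2505 deg
phi = acos(-19/27.0924) = 134.5316 deg

rho = 27.0924, theta = 21.2505 deg, phi = 134.5316 deg


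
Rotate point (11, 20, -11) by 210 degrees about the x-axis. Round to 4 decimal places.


x' = 11
y' = 20*cos(210) - -11*sin(210) = -22.8205
z' = 20*sin(210) + -11*cos(210) = -0.4737

(11, -22.8205, -0.4737)


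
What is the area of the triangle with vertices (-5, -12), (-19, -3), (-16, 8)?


Area = |x1(y2-y3) + x2(y3-y1) + x3(y1-y2)| / 2
= |-5*(-3-8) + -19*(8--12) + -16*(-12--3)| / 2
= 90.5

90.5


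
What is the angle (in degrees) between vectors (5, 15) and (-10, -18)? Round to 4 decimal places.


dot = 5*-10 + 15*-18 = -320
|u| = 15.8114, |v| = 20.5913
cos(angle) = -0.9829
angle = 169.3803 degrees

169.3803 degrees


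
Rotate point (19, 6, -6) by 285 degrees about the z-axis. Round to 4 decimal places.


x' = 19*cos(285) - 6*sin(285) = 10.7131
y' = 19*sin(285) + 6*cos(285) = -16.7997
z' = -6

(10.7131, -16.7997, -6)


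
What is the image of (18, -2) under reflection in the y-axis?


Reflection across y-axis: (x, y) -> (-x, y)
(18, -2) -> (-18, -2)

(-18, -2)


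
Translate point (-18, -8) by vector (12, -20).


Translation: (x+dx, y+dy) = (-18+12, -8+-20) = (-6, -28)

(-6, -28)


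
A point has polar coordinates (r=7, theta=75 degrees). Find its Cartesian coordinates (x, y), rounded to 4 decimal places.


x = 7 * cos(75) = 1.8117
y = 7 * sin(75) = 6.7615

(1.8117, 6.7615)


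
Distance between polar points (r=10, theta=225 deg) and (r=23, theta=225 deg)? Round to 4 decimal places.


d = sqrt(r1^2 + r2^2 - 2*r1*r2*cos(t2-t1))
d = sqrt(10^2 + 23^2 - 2*10*23*cos(225-225)) = 13

13


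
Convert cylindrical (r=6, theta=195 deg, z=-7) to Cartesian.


x = 6 * cos(195) = -5.7956
y = 6 * sin(195) = -1.5529
z = -7

(-5.7956, -1.5529, -7)


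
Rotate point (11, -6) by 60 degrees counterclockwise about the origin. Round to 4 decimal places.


x' = 11*cos(60) - -6*sin(60) = 10.6962
y' = 11*sin(60) + -6*cos(60) = 6.5263

(10.6962, 6.5263)


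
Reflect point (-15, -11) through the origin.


Reflection through origin: (x, y) -> (-x, -y)
(-15, -11) -> (15, 11)

(15, 11)


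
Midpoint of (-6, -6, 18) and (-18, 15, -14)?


Midpoint = ((-6+-18)/2, (-6+15)/2, (18+-14)/2) = (-12, 4.5, 2)

(-12, 4.5, 2)


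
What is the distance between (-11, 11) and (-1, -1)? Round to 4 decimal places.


d = sqrt((-1--11)^2 + (-1-11)^2) = 15.6205

15.6205


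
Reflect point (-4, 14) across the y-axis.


Reflection across y-axis: (x, y) -> (-x, y)
(-4, 14) -> (4, 14)

(4, 14)


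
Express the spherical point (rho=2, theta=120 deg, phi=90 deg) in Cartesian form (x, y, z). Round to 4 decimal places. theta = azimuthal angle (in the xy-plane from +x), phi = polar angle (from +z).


x = 2 * sin(90) * cos(120) = -1
y = 2 * sin(90) * sin(120) = 1.7321
z = 2 * cos(90) = 0

(-1, 1.7321, 0)


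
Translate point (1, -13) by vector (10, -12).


Translation: (x+dx, y+dy) = (1+10, -13+-12) = (11, -25)

(11, -25)


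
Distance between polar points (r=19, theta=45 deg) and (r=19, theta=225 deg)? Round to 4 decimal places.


d = sqrt(r1^2 + r2^2 - 2*r1*r2*cos(t2-t1))
d = sqrt(19^2 + 19^2 - 2*19*19*cos(225-45)) = 38

38


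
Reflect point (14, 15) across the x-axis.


Reflection across x-axis: (x, y) -> (x, -y)
(14, 15) -> (14, -15)

(14, -15)


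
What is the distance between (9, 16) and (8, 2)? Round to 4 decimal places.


d = sqrt((8-9)^2 + (2-16)^2) = 14.0357

14.0357


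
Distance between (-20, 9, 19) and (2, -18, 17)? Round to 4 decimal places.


d = sqrt((2--20)^2 + (-18-9)^2 + (17-19)^2) = 34.8855

34.8855


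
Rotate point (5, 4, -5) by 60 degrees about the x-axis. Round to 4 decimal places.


x' = 5
y' = 4*cos(60) - -5*sin(60) = 6.3301
z' = 4*sin(60) + -5*cos(60) = 0.9641

(5, 6.3301, 0.9641)


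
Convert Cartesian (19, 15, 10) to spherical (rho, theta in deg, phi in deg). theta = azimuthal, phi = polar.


rho = sqrt(19^2 + 15^2 + 10^2) = 26.1916
theta = atan2(15, 19) = 38.2902 deg
phi = acos(10/26.1916) = 67.5547 deg

rho = 26.1916, theta = 38.2902 deg, phi = 67.5547 deg


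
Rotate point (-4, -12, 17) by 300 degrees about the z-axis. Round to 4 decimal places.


x' = -4*cos(300) - -12*sin(300) = -12.3923
y' = -4*sin(300) + -12*cos(300) = -2.5359
z' = 17

(-12.3923, -2.5359, 17)


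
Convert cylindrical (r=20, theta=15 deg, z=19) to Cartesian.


x = 20 * cos(15) = 19.3185
y = 20 * sin(15) = 5.1764
z = 19

(19.3185, 5.1764, 19)


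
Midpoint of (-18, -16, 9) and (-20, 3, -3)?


Midpoint = ((-18+-20)/2, (-16+3)/2, (9+-3)/2) = (-19, -6.5, 3)

(-19, -6.5, 3)


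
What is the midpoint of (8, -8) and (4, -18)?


Midpoint = ((8+4)/2, (-8+-18)/2) = (6, -13)

(6, -13)


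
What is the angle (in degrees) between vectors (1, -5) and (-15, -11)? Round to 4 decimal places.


dot = 1*-15 + -5*-11 = 40
|u| = 5.099, |v| = 18.6011
cos(angle) = 0.4217
angle = 65.0561 degrees

65.0561 degrees


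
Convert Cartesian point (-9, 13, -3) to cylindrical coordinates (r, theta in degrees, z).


r = sqrt((-9)^2 + 13^2) = 15.8114
theta = atan2(13, -9) = 124.6952 deg
z = -3

r = 15.8114, theta = 124.6952 deg, z = -3


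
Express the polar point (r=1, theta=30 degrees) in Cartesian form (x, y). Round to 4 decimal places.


x = 1 * cos(30) = 0.866
y = 1 * sin(30) = 0.5

(0.866, 0.5)


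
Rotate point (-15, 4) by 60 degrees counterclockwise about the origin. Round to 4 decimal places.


x' = -15*cos(60) - 4*sin(60) = -10.9641
y' = -15*sin(60) + 4*cos(60) = -10.9904

(-10.9641, -10.9904)


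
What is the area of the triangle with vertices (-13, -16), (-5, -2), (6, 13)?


Area = |x1(y2-y3) + x2(y3-y1) + x3(y1-y2)| / 2
= |-13*(-2-13) + -5*(13--16) + 6*(-16--2)| / 2
= 17

17


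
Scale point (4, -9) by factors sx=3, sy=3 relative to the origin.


Scaling: (x*sx, y*sy) = (4*3, -9*3) = (12, -27)

(12, -27)


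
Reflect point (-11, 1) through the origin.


Reflection through origin: (x, y) -> (-x, -y)
(-11, 1) -> (11, -1)

(11, -1)


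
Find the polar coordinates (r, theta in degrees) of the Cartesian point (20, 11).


r = sqrt(20^2 + 11^2) = 22.8254
theta = atan2(11, 20) = 28.8108 degrees

r = 22.8254, theta = 28.8108 degrees


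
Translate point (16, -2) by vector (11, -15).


Translation: (x+dx, y+dy) = (16+11, -2+-15) = (27, -17)

(27, -17)


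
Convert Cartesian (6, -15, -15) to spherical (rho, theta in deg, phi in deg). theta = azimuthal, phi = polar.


rho = sqrt(6^2 + (-15)^2 + (-15)^2) = 22.0454
theta = atan2(-15, 6) = 291.8014 deg
phi = acos(-15/22.0454) = 132.876 deg

rho = 22.0454, theta = 291.8014 deg, phi = 132.876 deg


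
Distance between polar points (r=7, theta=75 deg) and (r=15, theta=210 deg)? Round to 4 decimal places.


d = sqrt(r1^2 + r2^2 - 2*r1*r2*cos(t2-t1))
d = sqrt(7^2 + 15^2 - 2*7*15*cos(210-75)) = 20.5546

20.5546


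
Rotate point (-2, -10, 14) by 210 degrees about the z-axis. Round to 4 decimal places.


x' = -2*cos(210) - -10*sin(210) = -3.2679
y' = -2*sin(210) + -10*cos(210) = 9.6603
z' = 14

(-3.2679, 9.6603, 14)


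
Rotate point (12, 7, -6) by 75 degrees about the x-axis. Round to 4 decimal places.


x' = 12
y' = 7*cos(75) - -6*sin(75) = 7.6073
z' = 7*sin(75) + -6*cos(75) = 5.2086

(12, 7.6073, 5.2086)


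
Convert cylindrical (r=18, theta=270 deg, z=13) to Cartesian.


x = 18 * cos(270) = 0
y = 18 * sin(270) = -18
z = 13

(0, -18, 13)


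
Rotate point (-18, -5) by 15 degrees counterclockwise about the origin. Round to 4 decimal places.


x' = -18*cos(15) - -5*sin(15) = -16.0926
y' = -18*sin(15) + -5*cos(15) = -9.4884

(-16.0926, -9.4884)


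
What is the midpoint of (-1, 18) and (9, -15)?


Midpoint = ((-1+9)/2, (18+-15)/2) = (4, 1.5)

(4, 1.5)


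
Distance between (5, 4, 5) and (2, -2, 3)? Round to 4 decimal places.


d = sqrt((2-5)^2 + (-2-4)^2 + (3-5)^2) = 7

7


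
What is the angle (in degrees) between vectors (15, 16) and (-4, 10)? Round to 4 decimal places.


dot = 15*-4 + 16*10 = 100
|u| = 21.9317, |v| = 10.7703
cos(angle) = 0.4233
angle = 64.9538 degrees

64.9538 degrees


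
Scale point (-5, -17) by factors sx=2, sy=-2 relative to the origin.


Scaling: (x*sx, y*sy) = (-5*2, -17*-2) = (-10, 34)

(-10, 34)


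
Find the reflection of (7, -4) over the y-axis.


Reflection across y-axis: (x, y) -> (-x, y)
(7, -4) -> (-7, -4)

(-7, -4)


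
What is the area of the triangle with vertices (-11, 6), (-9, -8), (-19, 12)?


Area = |x1(y2-y3) + x2(y3-y1) + x3(y1-y2)| / 2
= |-11*(-8-12) + -9*(12-6) + -19*(6--8)| / 2
= 50

50


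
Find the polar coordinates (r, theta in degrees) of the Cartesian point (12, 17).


r = sqrt(12^2 + 17^2) = 20.8087
theta = atan2(17, 12) = 54.7824 degrees

r = 20.8087, theta = 54.7824 degrees


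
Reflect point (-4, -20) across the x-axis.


Reflection across x-axis: (x, y) -> (x, -y)
(-4, -20) -> (-4, 20)

(-4, 20)


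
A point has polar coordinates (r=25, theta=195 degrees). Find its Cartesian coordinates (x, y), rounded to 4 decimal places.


x = 25 * cos(195) = -24.1481
y = 25 * sin(195) = -6.4705

(-24.1481, -6.4705)


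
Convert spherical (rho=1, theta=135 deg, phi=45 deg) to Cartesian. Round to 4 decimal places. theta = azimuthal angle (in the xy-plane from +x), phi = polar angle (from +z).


x = 1 * sin(45) * cos(135) = -0.5
y = 1 * sin(45) * sin(135) = 0.5
z = 1 * cos(45) = 0.7071

(-0.5, 0.5, 0.7071)


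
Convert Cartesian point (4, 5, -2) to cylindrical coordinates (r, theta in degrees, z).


r = sqrt(4^2 + 5^2) = 6.4031
theta = atan2(5, 4) = 51.3402 deg
z = -2

r = 6.4031, theta = 51.3402 deg, z = -2


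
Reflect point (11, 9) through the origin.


Reflection through origin: (x, y) -> (-x, -y)
(11, 9) -> (-11, -9)

(-11, -9)


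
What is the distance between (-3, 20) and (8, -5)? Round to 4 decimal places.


d = sqrt((8--3)^2 + (-5-20)^2) = 27.313

27.313


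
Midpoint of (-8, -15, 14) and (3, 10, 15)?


Midpoint = ((-8+3)/2, (-15+10)/2, (14+15)/2) = (-2.5, -2.5, 14.5)

(-2.5, -2.5, 14.5)


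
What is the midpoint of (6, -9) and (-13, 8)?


Midpoint = ((6+-13)/2, (-9+8)/2) = (-3.5, -0.5)

(-3.5, -0.5)


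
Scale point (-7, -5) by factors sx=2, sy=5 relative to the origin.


Scaling: (x*sx, y*sy) = (-7*2, -5*5) = (-14, -25)

(-14, -25)


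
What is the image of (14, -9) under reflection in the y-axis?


Reflection across y-axis: (x, y) -> (-x, y)
(14, -9) -> (-14, -9)

(-14, -9)


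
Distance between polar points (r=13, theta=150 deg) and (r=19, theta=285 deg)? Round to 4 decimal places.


d = sqrt(r1^2 + r2^2 - 2*r1*r2*cos(t2-t1))
d = sqrt(13^2 + 19^2 - 2*13*19*cos(285-150)) = 29.6532

29.6532


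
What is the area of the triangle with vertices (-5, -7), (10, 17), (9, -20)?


Area = |x1(y2-y3) + x2(y3-y1) + x3(y1-y2)| / 2
= |-5*(17--20) + 10*(-20--7) + 9*(-7-17)| / 2
= 265.5

265.5


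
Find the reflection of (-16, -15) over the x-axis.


Reflection across x-axis: (x, y) -> (x, -y)
(-16, -15) -> (-16, 15)

(-16, 15)


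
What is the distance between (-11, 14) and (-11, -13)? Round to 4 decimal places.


d = sqrt((-11--11)^2 + (-13-14)^2) = 27

27


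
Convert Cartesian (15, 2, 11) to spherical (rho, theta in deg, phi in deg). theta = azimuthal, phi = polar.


rho = sqrt(15^2 + 2^2 + 11^2) = 18.7083
theta = atan2(2, 15) = 7.5946 deg
phi = acos(11/18.7083) = 53.9866 deg

rho = 18.7083, theta = 7.5946 deg, phi = 53.9866 deg


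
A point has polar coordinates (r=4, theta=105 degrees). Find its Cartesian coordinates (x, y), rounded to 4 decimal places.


x = 4 * cos(105) = -1.0353
y = 4 * sin(105) = 3.8637

(-1.0353, 3.8637)


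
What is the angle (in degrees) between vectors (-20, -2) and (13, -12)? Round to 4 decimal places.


dot = -20*13 + -2*-12 = -236
|u| = 20.0998, |v| = 17.6918
cos(angle) = -0.6637
angle = 131.58 degrees

131.58 degrees


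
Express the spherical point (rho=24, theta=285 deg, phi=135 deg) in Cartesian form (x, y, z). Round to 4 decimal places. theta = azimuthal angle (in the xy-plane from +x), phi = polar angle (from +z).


x = 24 * sin(135) * cos(285) = 4.3923
y = 24 * sin(135) * sin(285) = -16.3923
z = 24 * cos(135) = -16.9706

(4.3923, -16.3923, -16.9706)


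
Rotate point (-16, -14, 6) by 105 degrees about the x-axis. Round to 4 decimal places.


x' = -16
y' = -14*cos(105) - 6*sin(105) = -2.1721
z' = -14*sin(105) + 6*cos(105) = -15.0759

(-16, -2.1721, -15.0759)


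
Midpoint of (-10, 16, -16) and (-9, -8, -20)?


Midpoint = ((-10+-9)/2, (16+-8)/2, (-16+-20)/2) = (-9.5, 4, -18)

(-9.5, 4, -18)


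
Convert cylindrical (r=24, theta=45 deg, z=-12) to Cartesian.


x = 24 * cos(45) = 16.9706
y = 24 * sin(45) = 16.9706
z = -12

(16.9706, 16.9706, -12)


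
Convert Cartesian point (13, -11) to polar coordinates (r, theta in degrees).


r = sqrt(13^2 + (-11)^2) = 17.0294
theta = atan2(-11, 13) = 319.7636 degrees

r = 17.0294, theta = 319.7636 degrees


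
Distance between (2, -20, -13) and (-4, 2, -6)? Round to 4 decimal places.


d = sqrt((-4-2)^2 + (2--20)^2 + (-6--13)^2) = 23.8537

23.8537


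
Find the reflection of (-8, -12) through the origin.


Reflection through origin: (x, y) -> (-x, -y)
(-8, -12) -> (8, 12)

(8, 12)


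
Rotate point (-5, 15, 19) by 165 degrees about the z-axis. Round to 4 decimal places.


x' = -5*cos(165) - 15*sin(165) = 0.9473
y' = -5*sin(165) + 15*cos(165) = -15.783
z' = 19

(0.9473, -15.783, 19)


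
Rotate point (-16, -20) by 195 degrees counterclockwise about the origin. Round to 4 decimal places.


x' = -16*cos(195) - -20*sin(195) = 10.2784
y' = -16*sin(195) + -20*cos(195) = 23.4596

(10.2784, 23.4596)


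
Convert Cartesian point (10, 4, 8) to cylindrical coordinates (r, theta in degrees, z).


r = sqrt(10^2 + 4^2) = 10.7703
theta = atan2(4, 10) = 21.8014 deg
z = 8

r = 10.7703, theta = 21.8014 deg, z = 8


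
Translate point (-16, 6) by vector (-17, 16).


Translation: (x+dx, y+dy) = (-16+-17, 6+16) = (-33, 22)

(-33, 22)


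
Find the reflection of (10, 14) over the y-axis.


Reflection across y-axis: (x, y) -> (-x, y)
(10, 14) -> (-10, 14)

(-10, 14)


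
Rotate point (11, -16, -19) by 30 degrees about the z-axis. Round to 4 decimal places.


x' = 11*cos(30) - -16*sin(30) = 17.5263
y' = 11*sin(30) + -16*cos(30) = -8.3564
z' = -19

(17.5263, -8.3564, -19)


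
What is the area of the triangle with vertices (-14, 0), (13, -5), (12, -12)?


Area = |x1(y2-y3) + x2(y3-y1) + x3(y1-y2)| / 2
= |-14*(-5--12) + 13*(-12-0) + 12*(0--5)| / 2
= 97

97


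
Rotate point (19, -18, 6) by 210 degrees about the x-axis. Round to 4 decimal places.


x' = 19
y' = -18*cos(210) - 6*sin(210) = 18.5885
z' = -18*sin(210) + 6*cos(210) = 3.8038

(19, 18.5885, 3.8038)


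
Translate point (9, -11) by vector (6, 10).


Translation: (x+dx, y+dy) = (9+6, -11+10) = (15, -1)

(15, -1)


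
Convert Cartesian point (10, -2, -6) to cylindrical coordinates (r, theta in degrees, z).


r = sqrt(10^2 + (-2)^2) = 10.198
theta = atan2(-2, 10) = 348.6901 deg
z = -6

r = 10.198, theta = 348.6901 deg, z = -6


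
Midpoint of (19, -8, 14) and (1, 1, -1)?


Midpoint = ((19+1)/2, (-8+1)/2, (14+-1)/2) = (10, -3.5, 6.5)

(10, -3.5, 6.5)


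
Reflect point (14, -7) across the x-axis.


Reflection across x-axis: (x, y) -> (x, -y)
(14, -7) -> (14, 7)

(14, 7)


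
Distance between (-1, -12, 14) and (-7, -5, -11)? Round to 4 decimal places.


d = sqrt((-7--1)^2 + (-5--12)^2 + (-11-14)^2) = 26.6458

26.6458


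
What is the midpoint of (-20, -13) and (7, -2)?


Midpoint = ((-20+7)/2, (-13+-2)/2) = (-6.5, -7.5)

(-6.5, -7.5)


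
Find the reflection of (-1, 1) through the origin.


Reflection through origin: (x, y) -> (-x, -y)
(-1, 1) -> (1, -1)

(1, -1)


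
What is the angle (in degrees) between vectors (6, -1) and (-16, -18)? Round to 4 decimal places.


dot = 6*-16 + -1*-18 = -78
|u| = 6.0828, |v| = 24.0832
cos(angle) = -0.5325
angle = 122.1712 degrees

122.1712 degrees


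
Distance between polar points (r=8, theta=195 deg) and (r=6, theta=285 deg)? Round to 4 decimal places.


d = sqrt(r1^2 + r2^2 - 2*r1*r2*cos(t2-t1))
d = sqrt(8^2 + 6^2 - 2*8*6*cos(285-195)) = 10

10


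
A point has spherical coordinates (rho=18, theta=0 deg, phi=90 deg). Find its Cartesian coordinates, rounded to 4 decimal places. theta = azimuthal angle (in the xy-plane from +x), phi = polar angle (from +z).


x = 18 * sin(90) * cos(0) = 18
y = 18 * sin(90) * sin(0) = 0
z = 18 * cos(90) = 0

(18, 0, 0)


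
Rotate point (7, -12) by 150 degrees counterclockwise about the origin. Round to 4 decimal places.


x' = 7*cos(150) - -12*sin(150) = -0.0622
y' = 7*sin(150) + -12*cos(150) = 13.8923

(-0.0622, 13.8923)


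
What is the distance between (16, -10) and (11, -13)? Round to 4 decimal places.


d = sqrt((11-16)^2 + (-13--10)^2) = 5.831

5.831


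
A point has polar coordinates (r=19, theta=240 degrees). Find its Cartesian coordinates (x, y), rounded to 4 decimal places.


x = 19 * cos(240) = -9.5
y = 19 * sin(240) = -16.4545

(-9.5, -16.4545)


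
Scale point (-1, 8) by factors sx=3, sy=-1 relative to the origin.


Scaling: (x*sx, y*sy) = (-1*3, 8*-1) = (-3, -8)

(-3, -8)


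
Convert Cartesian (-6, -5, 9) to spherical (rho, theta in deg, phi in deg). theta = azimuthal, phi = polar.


rho = sqrt((-6)^2 + (-5)^2 + 9^2) = 11.9164
theta = atan2(-5, -6) = 219.8056 deg
phi = acos(9/11.9164) = 40.9516 deg

rho = 11.9164, theta = 219.8056 deg, phi = 40.9516 deg


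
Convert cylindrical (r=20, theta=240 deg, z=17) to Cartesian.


x = 20 * cos(240) = -10
y = 20 * sin(240) = -17.3205
z = 17

(-10, -17.3205, 17)


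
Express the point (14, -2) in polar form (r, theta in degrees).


r = sqrt(14^2 + (-2)^2) = 14.1421
theta = atan2(-2, 14) = 351.8699 degrees

r = 14.1421, theta = 351.8699 degrees


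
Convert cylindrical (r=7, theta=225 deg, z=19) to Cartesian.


x = 7 * cos(225) = -4.9497
y = 7 * sin(225) = -4.9497
z = 19

(-4.9497, -4.9497, 19)


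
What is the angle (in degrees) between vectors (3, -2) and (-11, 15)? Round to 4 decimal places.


dot = 3*-11 + -2*15 = -63
|u| = 3.6056, |v| = 18.6011
cos(angle) = -0.9394
angle = 159.9439 degrees

159.9439 degrees


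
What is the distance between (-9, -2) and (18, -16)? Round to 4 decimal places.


d = sqrt((18--9)^2 + (-16--2)^2) = 30.4138

30.4138


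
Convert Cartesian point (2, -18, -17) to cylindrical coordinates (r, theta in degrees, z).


r = sqrt(2^2 + (-18)^2) = 18.1108
theta = atan2(-18, 2) = 276.3402 deg
z = -17

r = 18.1108, theta = 276.3402 deg, z = -17


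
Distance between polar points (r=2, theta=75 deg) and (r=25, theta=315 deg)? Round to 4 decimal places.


d = sqrt(r1^2 + r2^2 - 2*r1*r2*cos(t2-t1))
d = sqrt(2^2 + 25^2 - 2*2*25*cos(315-75)) = 26.0576

26.0576


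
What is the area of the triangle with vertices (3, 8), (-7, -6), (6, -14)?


Area = |x1(y2-y3) + x2(y3-y1) + x3(y1-y2)| / 2
= |3*(-6--14) + -7*(-14-8) + 6*(8--6)| / 2
= 131

131


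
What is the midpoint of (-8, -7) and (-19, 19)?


Midpoint = ((-8+-19)/2, (-7+19)/2) = (-13.5, 6)

(-13.5, 6)


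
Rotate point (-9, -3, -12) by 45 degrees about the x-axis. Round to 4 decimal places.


x' = -9
y' = -3*cos(45) - -12*sin(45) = 6.364
z' = -3*sin(45) + -12*cos(45) = -10.6066

(-9, 6.364, -10.6066)


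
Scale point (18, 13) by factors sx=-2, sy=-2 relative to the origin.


Scaling: (x*sx, y*sy) = (18*-2, 13*-2) = (-36, -26)

(-36, -26)


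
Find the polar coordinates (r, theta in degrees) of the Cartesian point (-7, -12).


r = sqrt((-7)^2 + (-12)^2) = 13.8924
theta = atan2(-12, -7) = 239.7436 degrees

r = 13.8924, theta = 239.7436 degrees


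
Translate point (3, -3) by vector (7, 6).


Translation: (x+dx, y+dy) = (3+7, -3+6) = (10, 3)

(10, 3)


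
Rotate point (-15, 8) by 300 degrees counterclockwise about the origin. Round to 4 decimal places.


x' = -15*cos(300) - 8*sin(300) = -0.5718
y' = -15*sin(300) + 8*cos(300) = 16.9904

(-0.5718, 16.9904)


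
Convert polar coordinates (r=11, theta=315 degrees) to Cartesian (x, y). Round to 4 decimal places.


x = 11 * cos(315) = 7.7782
y = 11 * sin(315) = -7.7782

(7.7782, -7.7782)


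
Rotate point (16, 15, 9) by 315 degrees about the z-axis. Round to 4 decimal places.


x' = 16*cos(315) - 15*sin(315) = 21.9203
y' = 16*sin(315) + 15*cos(315) = -0.7071
z' = 9

(21.9203, -0.7071, 9)
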